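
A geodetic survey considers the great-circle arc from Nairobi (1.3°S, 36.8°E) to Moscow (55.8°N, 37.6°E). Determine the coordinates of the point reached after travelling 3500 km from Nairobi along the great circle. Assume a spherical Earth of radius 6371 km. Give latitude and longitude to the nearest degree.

Convert each endpoint to a unit vector on the sphere (x = cos φ cos λ, y = cos φ sin λ, z = sin φ).
The central angle between the endpoints is δ = arccos(p₁·p₂) ≈ 0.997 rad (57.1°). The total great-circle distance is δ·R ≈ 0.997 × 6371 ≈ 6350 km, so the target fraction is f = 3500/6350 ≈ 0.551.
Interpolate at f ≈ 0.551 with slerp weights a = sin((1−f)δ)/sin δ ≈ 0.515, b = sin(fδ)/sin δ ≈ 0.622.
p = a·p₁ + b·p₂ ≈ (0.689, 0.522, 0.503); φ = arcsin(p_z) ≈ 30.17°, λ = atan2(p_y, p_x) ≈ 37.12°.

≈ 30°N, 37°E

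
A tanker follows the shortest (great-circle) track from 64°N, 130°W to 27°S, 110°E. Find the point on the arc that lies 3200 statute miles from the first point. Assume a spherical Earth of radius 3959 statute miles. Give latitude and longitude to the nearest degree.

Convert each endpoint to a unit vector on the sphere (x = cos φ cos λ, y = cos φ sin λ, z = sin φ).
The central angle between the endpoints is δ = arccos(p₁·p₂) ≈ 2.218 rad (127.1°). The total great-circle distance is δ·R ≈ 2.218 × 3959 ≈ 8783 mi, so the target fraction is f = 3200/8783 ≈ 0.364.
Interpolate at f ≈ 0.364 with slerp weights a = sin((1−f)δ)/sin δ ≈ 1.238, b = sin(fδ)/sin δ ≈ 0.907.
p = a·p₁ + b·p₂ ≈ (-0.625, 0.344, 0.701); φ = arcsin(p_z) ≈ 44.50°, λ = atan2(p_y, p_x) ≈ 151.21°.

≈ 44°N, 151°E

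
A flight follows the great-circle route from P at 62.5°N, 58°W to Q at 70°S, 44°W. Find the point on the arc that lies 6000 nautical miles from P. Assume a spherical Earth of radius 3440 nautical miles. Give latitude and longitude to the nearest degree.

Convert each endpoint to a unit vector on the sphere (x = cos φ cos λ, y = cos φ sin λ, z = sin φ).
The central angle between the endpoints is δ = arccos(p₁·p₂) ≈ 2.319 rad (132.9°). The total great-circle distance is δ·R ≈ 2.319 × 3440 ≈ 7977 nmi, so the target fraction is f = 6000/7977 ≈ 0.752.
Interpolate at f ≈ 0.752 with slerp weights a = sin((1−f)δ)/sin δ ≈ 0.742, b = sin(fδ)/sin δ ≈ 1.344.
p = a·p₁ + b·p₂ ≈ (0.512, -0.610, -0.605); φ = arcsin(p_z) ≈ -37.23°, λ = atan2(p_y, p_x) ≈ -49.97°.

≈ 37°S, 50°W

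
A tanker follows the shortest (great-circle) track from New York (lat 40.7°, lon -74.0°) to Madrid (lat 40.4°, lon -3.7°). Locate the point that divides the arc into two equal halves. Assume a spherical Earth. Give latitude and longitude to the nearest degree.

≈ lat 46°, lon -39°

Write both endpoints as unit vectors p₁, p₂ with components (cos φ cos λ, cos φ sin λ, sin φ).
The central angle between the endpoints is δ = arccos(p₁·p₂) ≈ 0.906 rad (51.9°).
Interpolate at f = 1/2 with slerp weights a = sin((1−f)δ)/sin δ ≈ 0.556, b = sin(fδ)/sin δ ≈ 0.556.
p = a·p₁ + b·p₂ ≈ (0.539, -0.433, 0.723); φ = arcsin(p_z) ≈ 46.30°, λ = atan2(p_y, p_x) ≈ -38.76°.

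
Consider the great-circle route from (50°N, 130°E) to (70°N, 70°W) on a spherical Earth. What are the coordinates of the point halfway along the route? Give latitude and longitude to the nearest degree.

≈ (79°N, 150°E)

Convert each endpoint to a unit vector on the sphere (x = cos φ cos λ, y = cos φ sin λ, z = sin φ).
The central angle between the endpoints is δ = arccos(p₁·p₂) ≈ 1.032 rad (59.1°).
Interpolate at f = 1/2 with slerp weights a = sin((1−f)δ)/sin δ ≈ 0.575, b = sin(fδ)/sin δ ≈ 0.575.
p = a·p₁ + b·p₂ ≈ (-0.170, 0.098, 0.980); φ = arcsin(p_z) ≈ 78.66°, λ = atan2(p_y, p_x) ≈ 150.00°.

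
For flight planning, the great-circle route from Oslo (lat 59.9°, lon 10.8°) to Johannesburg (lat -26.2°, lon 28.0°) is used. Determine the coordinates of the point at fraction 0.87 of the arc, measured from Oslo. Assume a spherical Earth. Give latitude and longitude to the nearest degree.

Convert each endpoint to a unit vector on the sphere (x = cos φ cos λ, y = cos φ sin λ, z = sin φ).
The central angle between the endpoints is δ = arccos(p₁·p₂) ≈ 1.523 rad (87.3°).
Interpolate at f = 0.87 with slerp weights a = sin((1−f)δ)/sin δ ≈ 0.197, b = sin(fδ)/sin δ ≈ 0.971.
p = a·p₁ + b·p₂ ≈ (0.866, 0.428, -0.258); φ = arcsin(p_z) ≈ -14.97°, λ = atan2(p_y, p_x) ≈ 26.27°.

≈ lat -15°, lon 26°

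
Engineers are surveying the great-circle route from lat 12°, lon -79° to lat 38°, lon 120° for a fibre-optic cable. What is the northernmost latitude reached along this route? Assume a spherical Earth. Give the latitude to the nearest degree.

The great circle lies in the plane with unit normal n̂ = (p₁ × p₂)/|p₁ × p₂|.
Here n̂_z ≈ -0.314; the vertex latitude is φ_max = arccos|n̂_z| ≈ 71.7°.
Check via Clairaut: cos φ_max = |cos φ₁| · sin C = cos(12.0°)·sin(18.7°) ≈ 0.314, again giving ≈ 71.7°.

≈ 72°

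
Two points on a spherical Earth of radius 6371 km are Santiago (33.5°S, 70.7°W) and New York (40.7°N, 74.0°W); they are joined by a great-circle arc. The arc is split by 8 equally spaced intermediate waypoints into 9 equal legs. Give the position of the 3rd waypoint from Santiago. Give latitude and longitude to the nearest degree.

The haversine formula gives a central angle δ ≈ 1.296 rad (74.3°) between the endpoints.
Interpolate at f = 3/9 with slerp weights a = sin((1−f)δ)/sin δ ≈ 0.790, b = sin(fδ)/sin δ ≈ 0.435.
p = a·p₁ + b·p₂ ≈ (0.309, -0.939, -0.152); φ = arcsin(p_z) ≈ -8.77°, λ = atan2(p_y, p_x) ≈ -71.80°.

≈ 9°S, 72°W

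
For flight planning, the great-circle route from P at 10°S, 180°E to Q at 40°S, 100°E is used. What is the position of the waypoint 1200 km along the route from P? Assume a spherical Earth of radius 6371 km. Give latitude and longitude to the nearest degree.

≈ 17°S, 171°E

Convert each endpoint to a unit vector on the sphere (x = cos φ cos λ, y = cos φ sin λ, z = sin φ).
The central angle between the endpoints is δ = arccos(p₁·p₂) ≈ 1.326 rad (76.0°). The total great-circle distance is δ·R ≈ 1.326 × 6371 ≈ 8446 km, so the target fraction is f = 1200/8446 ≈ 0.142.
Interpolate at f ≈ 0.142 with slerp weights a = sin((1−f)δ)/sin δ ≈ 0.935, b = sin(fδ)/sin δ ≈ 0.193.
p = a·p₁ + b·p₂ ≈ (-0.947, 0.146, -0.287); φ = arcsin(p_z) ≈ -16.65°, λ = atan2(p_y, p_x) ≈ 171.26°.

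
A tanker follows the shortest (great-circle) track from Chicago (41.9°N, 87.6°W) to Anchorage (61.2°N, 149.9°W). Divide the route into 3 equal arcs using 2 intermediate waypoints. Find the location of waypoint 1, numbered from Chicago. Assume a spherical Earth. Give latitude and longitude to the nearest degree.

Convert each endpoint to a unit vector on the sphere (x = cos φ cos λ, y = cos φ sin λ, z = sin φ).
The central angle between the endpoints is δ = arccos(p₁·p₂) ≈ 0.720 rad (41.2°).
Interpolate at f = 1/3 with slerp weights a = sin((1−f)δ)/sin δ ≈ 0.700, b = sin(fδ)/sin δ ≈ 0.360.
p = a·p₁ + b·p₂ ≈ (-0.128, -0.608, 0.784); φ = arcsin(p_z) ≈ 51.59°, λ = atan2(p_y, p_x) ≈ -101.93°.

≈ (52°N, 102°W)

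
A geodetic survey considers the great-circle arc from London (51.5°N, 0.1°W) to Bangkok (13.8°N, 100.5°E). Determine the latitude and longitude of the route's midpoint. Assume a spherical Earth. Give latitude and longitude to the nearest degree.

≈ 44°N, 65°E

From cos δ = sin φ₁ sin φ₂ + cos φ₁ cos φ₂ cos Δλ, the central angle is δ ≈ 1.495 rad (85.7°).
Interpolate at f = 1/2 with slerp weights a = sin((1−f)δ)/sin δ ≈ 0.682, b = sin(fδ)/sin δ ≈ 0.682.
p = a·p₁ + b·p₂ ≈ (0.304, 0.650, 0.696); φ = arcsin(p_z) ≈ 44.13°, λ = atan2(p_y, p_x) ≈ 64.96°.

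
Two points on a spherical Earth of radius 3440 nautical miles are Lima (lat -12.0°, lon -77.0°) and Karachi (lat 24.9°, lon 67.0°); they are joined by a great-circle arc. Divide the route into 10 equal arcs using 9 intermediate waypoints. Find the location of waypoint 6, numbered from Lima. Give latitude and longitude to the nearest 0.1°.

≈ lat 24.4°, lon 3.1°

From cos δ = sin φ₁ sin φ₂ + cos φ₁ cos φ₂ cos Δλ, the central angle is δ ≈ 2.507 rad (143.6°).
Interpolate at f = 6/10 with slerp weights a = sin((1−f)δ)/sin δ ≈ 1.422, b = sin(fδ)/sin δ ≈ 1.683.
p = a·p₁ + b·p₂ ≈ (0.909, 0.050, 0.413); φ = arcsin(p_z) ≈ 24.39°, λ = atan2(p_y, p_x) ≈ 3.15°.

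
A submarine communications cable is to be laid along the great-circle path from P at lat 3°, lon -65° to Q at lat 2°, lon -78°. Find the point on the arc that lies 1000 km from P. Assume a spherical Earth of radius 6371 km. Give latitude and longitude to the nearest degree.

Write both endpoints as unit vectors p₁, p₂ with components (cos φ cos λ, cos φ sin λ, sin φ).
The central angle between the endpoints is δ = arccos(p₁·p₂) ≈ 0.227 rad (13.0°). The total great-circle distance is δ·R ≈ 0.227 × 6371 ≈ 1448 km, so the target fraction is f = 1000/1448 ≈ 0.690.
Interpolate at f ≈ 0.690 with slerp weights a = sin((1−f)δ)/sin δ ≈ 0.312, b = sin(fδ)/sin δ ≈ 0.694.
p = a·p₁ + b·p₂ ≈ (0.276, -0.960, 0.041); φ = arcsin(p_z) ≈ 2.32°, λ = atan2(p_y, p_x) ≈ -73.98°.

≈ lat 2°, lon -74°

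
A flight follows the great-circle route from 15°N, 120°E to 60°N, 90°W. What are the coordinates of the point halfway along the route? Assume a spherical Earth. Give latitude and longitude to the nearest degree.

Convert each endpoint to a unit vector on the sphere (x = cos φ cos λ, y = cos φ sin λ, z = sin φ).
The central angle between the endpoints is δ = arccos(p₁·p₂) ≈ 1.766 rad (101.2°).
Interpolate at f = 1/2 with slerp weights a = sin((1−f)δ)/sin δ ≈ 0.788, b = sin(fδ)/sin δ ≈ 0.788.
p = a·p₁ + b·p₂ ≈ (-0.380, 0.265, 0.886); φ = arcsin(p_z) ≈ 62.38°, λ = atan2(p_y, p_x) ≈ 145.13°.

≈ 62°N, 145°E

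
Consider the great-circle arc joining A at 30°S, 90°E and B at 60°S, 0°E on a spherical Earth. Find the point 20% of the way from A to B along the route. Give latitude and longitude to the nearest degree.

≈ 40°S, 81°E

The haversine formula gives a central angle δ ≈ 1.123 rad (64.3°) between the endpoints.
Interpolate at f = 0.20 with slerp weights a = sin((1−f)δ)/sin δ ≈ 0.868, b = sin(fδ)/sin δ ≈ 0.247.
p = a·p₁ + b·p₂ ≈ (0.124, 0.752, -0.648); φ = arcsin(p_z) ≈ -40.39°, λ = atan2(p_y, p_x) ≈ 80.67°.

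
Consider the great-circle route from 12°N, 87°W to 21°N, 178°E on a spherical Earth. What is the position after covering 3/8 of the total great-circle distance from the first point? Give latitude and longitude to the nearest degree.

≈ 22°N, 121°W

Write both endpoints as unit vectors p₁, p₂ with components (cos φ cos λ, cos φ sin λ, sin φ).
The central angle between the endpoints is δ = arccos(p₁·p₂) ≈ 1.576 rad (90.3°).
Interpolate at f = 3/8 with slerp weights a = sin((1−f)δ)/sin δ ≈ 0.833, b = sin(fδ)/sin δ ≈ 0.557.
p = a·p₁ + b·p₂ ≈ (-0.477, -0.796, 0.373); φ = arcsin(p_z) ≈ 21.90°, λ = atan2(p_y, p_x) ≈ -120.95°.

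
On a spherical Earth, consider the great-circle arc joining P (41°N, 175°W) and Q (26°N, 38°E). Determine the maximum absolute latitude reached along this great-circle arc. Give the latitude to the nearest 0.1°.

≈ 67.4°N

The great circle lies in the plane with unit normal n̂ = (p₁ × p₂)/|p₁ × p₂|.
Here n̂_z ≈ -0.385; the vertex latitude is φ_max = arccos|n̂_z| ≈ 67.4°.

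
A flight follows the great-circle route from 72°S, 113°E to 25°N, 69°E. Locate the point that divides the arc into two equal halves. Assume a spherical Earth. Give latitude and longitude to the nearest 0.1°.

Write both endpoints as unit vectors p₁, p₂ with components (cos φ cos λ, cos φ sin λ, sin φ).
The central angle between the endpoints is δ = arccos(p₁·p₂) ≈ 1.773 rad (101.6°).
Interpolate at f = 1/2 with slerp weights a = sin((1−f)δ)/sin δ ≈ 0.791, b = sin(fδ)/sin δ ≈ 0.791.
p = a·p₁ + b·p₂ ≈ (0.161, 0.894, -0.418); φ = arcsin(p_z) ≈ -24.70°, λ = atan2(p_y, p_x) ≈ 79.77°.

≈ 24.7°S, 79.8°E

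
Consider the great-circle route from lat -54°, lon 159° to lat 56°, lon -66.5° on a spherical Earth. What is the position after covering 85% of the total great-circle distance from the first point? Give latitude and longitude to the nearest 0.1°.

The haversine formula gives a central angle δ ≈ 2.693 rad (154.3°) between the endpoints.
Interpolate at f = 0.85 with slerp weights a = sin((1−f)δ)/sin δ ≈ 0.906, b = sin(fδ)/sin δ ≈ 1.736.
p = a·p₁ + b·p₂ ≈ (-0.110, -0.699, 0.706); φ = arcsin(p_z) ≈ 44.92°, λ = atan2(p_y, p_x) ≈ -98.96°.

≈ lat 44.9°, lon -99.0°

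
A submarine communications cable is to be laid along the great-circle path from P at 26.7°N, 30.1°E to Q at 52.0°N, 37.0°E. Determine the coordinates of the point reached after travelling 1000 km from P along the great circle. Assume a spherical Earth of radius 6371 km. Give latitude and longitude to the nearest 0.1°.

Write both endpoints as unit vectors p₁, p₂ with components (cos φ cos λ, cos φ sin λ, sin φ).
The central angle between the endpoints is δ = arccos(p₁·p₂) ≈ 0.451 rad (25.8°). The total great-circle distance is δ·R ≈ 0.451 × 6371 ≈ 2872 km, so the target fraction is f = 1000/2872 ≈ 0.348.
Interpolate at f ≈ 0.348 with slerp weights a = sin((1−f)δ)/sin δ ≈ 0.665, b = sin(fδ)/sin δ ≈ 0.359.
p = a·p₁ + b·p₂ ≈ (0.690, 0.431, 0.581); φ = arcsin(p_z) ≈ 35.55°, λ = atan2(p_y, p_x) ≈ 31.97°.

≈ 35.6°N, 32.0°E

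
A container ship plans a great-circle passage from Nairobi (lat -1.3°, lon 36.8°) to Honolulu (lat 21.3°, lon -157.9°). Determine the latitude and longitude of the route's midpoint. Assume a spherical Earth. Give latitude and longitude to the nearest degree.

≈ lat 53°, lon 104°

From cos δ = sin φ₁ sin φ₂ + cos φ₁ cos φ₂ cos Δλ, the central angle is δ ≈ 2.712 rad (155.4°).
Interpolate at f = 1/2 with slerp weights a = sin((1−f)δ)/sin δ ≈ 2.347, b = sin(fδ)/sin δ ≈ 2.347.
p = a·p₁ + b·p₂ ≈ (-0.147, 0.583, 0.799); φ = arcsin(p_z) ≈ 53.05°, λ = atan2(p_y, p_x) ≈ 104.17°.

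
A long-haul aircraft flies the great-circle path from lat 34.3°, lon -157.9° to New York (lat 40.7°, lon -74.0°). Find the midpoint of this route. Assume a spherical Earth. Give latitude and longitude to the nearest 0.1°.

Write both endpoints as unit vectors p₁, p₂ with components (cos φ cos λ, cos φ sin λ, sin φ).
The central angle between the endpoints is δ = arccos(p₁·p₂) ≈ 1.122 rad (64.3°).
Interpolate at f = 1/2 with slerp weights a = sin((1−f)δ)/sin δ ≈ 0.590, b = sin(fδ)/sin δ ≈ 0.590.
p = a·p₁ + b·p₂ ≈ (-0.329, -0.614, 0.718); φ = arcsin(p_z) ≈ 45.87°, λ = atan2(p_y, p_x) ≈ -118.16°.

≈ lat 45.9°, lon -118.2°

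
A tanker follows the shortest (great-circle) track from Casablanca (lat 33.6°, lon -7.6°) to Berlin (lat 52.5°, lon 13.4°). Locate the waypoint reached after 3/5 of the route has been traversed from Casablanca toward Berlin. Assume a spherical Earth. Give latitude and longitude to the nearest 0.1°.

Write both endpoints as unit vectors p₁, p₂ with components (cos φ cos λ, cos φ sin λ, sin φ).
The central angle between the endpoints is δ = arccos(p₁·p₂) ≈ 0.422 rad (24.2°).
Interpolate at f = 3/5 with slerp weights a = sin((1−f)δ)/sin δ ≈ 0.410, b = sin(fδ)/sin δ ≈ 0.612.
p = a·p₁ + b·p₂ ≈ (0.701, 0.041, 0.712); φ = arcsin(p_z) ≈ 45.41°, λ = atan2(p_y, p_x) ≈ 3.36°.

≈ lat 45.4°, lon 3.4°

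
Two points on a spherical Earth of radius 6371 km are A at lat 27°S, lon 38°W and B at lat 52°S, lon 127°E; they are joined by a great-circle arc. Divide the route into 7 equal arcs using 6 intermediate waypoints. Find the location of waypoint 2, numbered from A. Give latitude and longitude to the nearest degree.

Write both endpoints as unit vectors p₁, p₂ with components (cos φ cos λ, cos φ sin λ, sin φ).
The central angle between the endpoints is δ = arccos(p₁·p₂) ≈ 1.744 rad (99.9°).
Interpolate at f = 2/7 with slerp weights a = sin((1−f)δ)/sin δ ≈ 0.962, b = sin(fδ)/sin δ ≈ 0.485.
p = a·p₁ + b·p₂ ≈ (0.496, -0.289, -0.819); φ = arcsin(p_z) ≈ -54.98°, λ = atan2(p_y, p_x) ≈ -30.26°.

≈ lat 55°S, lon 30°W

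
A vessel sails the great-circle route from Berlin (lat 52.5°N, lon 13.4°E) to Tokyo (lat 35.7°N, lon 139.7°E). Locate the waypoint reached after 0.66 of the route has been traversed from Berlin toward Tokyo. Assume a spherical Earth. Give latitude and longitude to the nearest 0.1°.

≈ lat 57.3°N, lon 114.7°E

Convert each endpoint to a unit vector on the sphere (x = cos φ cos λ, y = cos φ sin λ, z = sin φ).
The central angle between the endpoints is δ = arccos(p₁·p₂) ≈ 1.400 rad (80.2°).
Interpolate at f = 0.66 with slerp weights a = sin((1−f)δ)/sin δ ≈ 0.465, b = sin(fδ)/sin δ ≈ 0.810.
p = a·p₁ + b·p₂ ≈ (-0.226, 0.491, 0.841); φ = arcsin(p_z) ≈ 57.28°, λ = atan2(p_y, p_x) ≈ 114.74°.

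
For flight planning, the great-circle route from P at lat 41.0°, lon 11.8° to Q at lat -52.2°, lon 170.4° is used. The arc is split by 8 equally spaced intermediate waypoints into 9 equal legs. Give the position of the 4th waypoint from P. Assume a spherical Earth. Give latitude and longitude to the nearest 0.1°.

Convert each endpoint to a unit vector on the sphere (x = cos φ cos λ, y = cos φ sin λ, z = sin φ).
The central angle between the endpoints is δ = arccos(p₁·p₂) ≈ 2.821 rad (161.6°).
Interpolate at f = 4/9 with slerp weights a = sin((1−f)δ)/sin δ ≈ 3.174, b = sin(fδ)/sin δ ≈ 3.016.
p = a·p₁ + b·p₂ ≈ (0.522, 0.798, -0.301); φ = arcsin(p_z) ≈ -17.50°, λ = atan2(p_y, p_x) ≈ 56.80°.

≈ lat -17.5°, lon 56.8°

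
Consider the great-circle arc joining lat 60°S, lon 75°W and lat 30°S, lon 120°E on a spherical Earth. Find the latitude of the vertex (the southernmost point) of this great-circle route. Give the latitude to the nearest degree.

The great circle lies in the plane with unit normal n̂ = (p₁ × p₂)/|p₁ × p₂|.
Here n̂_z ≈ -0.112; the vertex latitude is φ_max = arccos|n̂_z| ≈ 83.6°.
Check via Clairaut: cos φ_max = |cos φ₁| · sin C = cos(60.0°)·sin(167.0°) ≈ 0.112, again giving ≈ 83.6°.

≈ 84°S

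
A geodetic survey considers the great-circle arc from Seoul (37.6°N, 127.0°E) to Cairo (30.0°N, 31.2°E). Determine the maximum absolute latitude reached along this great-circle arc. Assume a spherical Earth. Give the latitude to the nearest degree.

≈ 45°N

The great circle lies in the plane with unit normal n̂ = (p₁ × p₂)/|p₁ × p₂|.
Here n̂_z ≈ -0.702; the vertex latitude is φ_max = arccos|n̂_z| ≈ 45.4°.
Check via Clairaut: cos φ_max = |cos φ₁| · sin C = cos(37.6°)·sin(62.4°) ≈ 0.702, again giving ≈ 45.4°.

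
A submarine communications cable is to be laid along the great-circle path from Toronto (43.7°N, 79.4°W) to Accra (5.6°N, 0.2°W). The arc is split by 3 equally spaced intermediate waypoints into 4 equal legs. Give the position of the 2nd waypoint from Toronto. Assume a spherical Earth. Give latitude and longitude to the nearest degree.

Convert each endpoint to a unit vector on the sphere (x = cos φ cos λ, y = cos φ sin λ, z = sin φ).
The central angle between the endpoints is δ = arccos(p₁·p₂) ≈ 1.367 rad (78.3°).
Interpolate at f = 2/4 with slerp weights a = sin((1−f)δ)/sin δ ≈ 0.645, b = sin(fδ)/sin δ ≈ 0.645.
p = a·p₁ + b·p₂ ≈ (0.728, -0.461, 0.508); φ = arcsin(p_z) ≈ 30.56°, λ = atan2(p_y, p_x) ≈ -32.33°.

≈ 31°N, 32°W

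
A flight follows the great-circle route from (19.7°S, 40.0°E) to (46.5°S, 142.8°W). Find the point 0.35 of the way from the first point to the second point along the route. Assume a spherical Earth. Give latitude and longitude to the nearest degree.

The haversine formula gives a central angle δ ≈ 1.985 rad (113.8°) between the endpoints.
Interpolate at f = 0.35 with slerp weights a = sin((1−f)δ)/sin δ ≈ 1.050, b = sin(fδ)/sin δ ≈ 0.700.
p = a·p₁ + b·p₂ ≈ (0.374, 0.344, -0.861); φ = arcsin(p_z) ≈ -59.47°, λ = atan2(p_y, p_x) ≈ 42.65°.

≈ (59°S, 43°E)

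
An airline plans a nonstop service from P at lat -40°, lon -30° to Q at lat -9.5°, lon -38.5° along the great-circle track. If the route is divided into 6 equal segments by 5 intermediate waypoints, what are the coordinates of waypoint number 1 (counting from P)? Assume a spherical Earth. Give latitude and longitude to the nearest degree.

Convert each endpoint to a unit vector on the sphere (x = cos φ cos λ, y = cos φ sin λ, z = sin φ).
The central angle between the endpoints is δ = arccos(p₁·p₂) ≈ 0.548 rad (31.4°).
Interpolate at f = 1/6 with slerp weights a = sin((1−f)δ)/sin δ ≈ 0.846, b = sin(fδ)/sin δ ≈ 0.175.
p = a·p₁ + b·p₂ ≈ (0.697, -0.432, -0.573); φ = arcsin(p_z) ≈ -34.96°, λ = atan2(p_y, p_x) ≈ -31.78°.

≈ lat -35°, lon -32°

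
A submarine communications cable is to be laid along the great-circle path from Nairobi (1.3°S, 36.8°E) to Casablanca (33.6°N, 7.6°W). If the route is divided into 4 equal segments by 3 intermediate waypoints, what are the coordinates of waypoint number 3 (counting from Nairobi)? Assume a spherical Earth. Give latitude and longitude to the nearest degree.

Convert each endpoint to a unit vector on the sphere (x = cos φ cos λ, y = cos φ sin λ, z = sin φ).
The central angle between the endpoints is δ = arccos(p₁·p₂) ≈ 0.949 rad (54.4°).
Interpolate at f = 3/4 with slerp weights a = sin((1−f)δ)/sin δ ≈ 0.289, b = sin(fδ)/sin δ ≈ 0.804.
p = a·p₁ + b·p₂ ≈ (0.895, 0.085, 0.438); φ = arcsin(p_z) ≈ 25.98°, λ = atan2(p_y, p_x) ≈ 5.40°.

≈ 26°N, 5°E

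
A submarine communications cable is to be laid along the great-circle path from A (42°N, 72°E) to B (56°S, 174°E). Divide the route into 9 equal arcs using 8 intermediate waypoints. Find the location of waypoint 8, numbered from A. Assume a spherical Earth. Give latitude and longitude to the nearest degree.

≈ (49°S, 153°E)

Convert each endpoint to a unit vector on the sphere (x = cos φ cos λ, y = cos φ sin λ, z = sin φ).
The central angle between the endpoints is δ = arccos(p₁·p₂) ≈ 2.267 rad (129.9°).
Interpolate at f = 8/9 with slerp weights a = sin((1−f)δ)/sin δ ≈ 0.325, b = sin(fδ)/sin δ ≈ 1.177.
p = a·p₁ + b·p₂ ≈ (-0.580, 0.298, -0.758); φ = arcsin(p_z) ≈ -49.31°, λ = atan2(p_y, p_x) ≈ 152.78°.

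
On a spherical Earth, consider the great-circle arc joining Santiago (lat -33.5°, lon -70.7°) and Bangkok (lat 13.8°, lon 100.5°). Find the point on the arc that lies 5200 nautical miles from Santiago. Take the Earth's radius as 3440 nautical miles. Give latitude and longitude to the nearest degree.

≈ lat -52°, lon 67°

The haversine formula gives a central angle δ ≈ 2.771 rad (158.7°) between the endpoints. The total great-circle distance is δ·R ≈ 2.771 × 3440 ≈ 9531 nmi, so the target fraction is f = 5200/9531 ≈ 0.546.
Interpolate at f ≈ 0.546 with slerp weights a = sin((1−f)δ)/sin δ ≈ 2.625, b = sin(fδ)/sin δ ≈ 2.753.
p = a·p₁ + b·p₂ ≈ (0.236, 0.563, -0.792); φ = arcsin(p_z) ≈ -52.37°, λ = atan2(p_y, p_x) ≈ 67.24°.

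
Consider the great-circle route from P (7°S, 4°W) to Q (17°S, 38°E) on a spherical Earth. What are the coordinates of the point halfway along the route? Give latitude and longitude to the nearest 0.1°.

≈ (12.8°S, 16.6°E)

Write both endpoints as unit vectors p₁, p₂ with components (cos φ cos λ, cos φ sin λ, sin φ).
The central angle between the endpoints is δ = arccos(p₁·p₂) ≈ 0.736 rad (42.2°).
Interpolate at f = 1/2 with slerp weights a = sin((1−f)δ)/sin δ ≈ 0.536, b = sin(fδ)/sin δ ≈ 0.536.
p = a·p₁ + b·p₂ ≈ (0.934, 0.278, -0.222); φ = arcsin(p_z) ≈ -12.83°, λ = atan2(p_y, p_x) ≈ 16.59°.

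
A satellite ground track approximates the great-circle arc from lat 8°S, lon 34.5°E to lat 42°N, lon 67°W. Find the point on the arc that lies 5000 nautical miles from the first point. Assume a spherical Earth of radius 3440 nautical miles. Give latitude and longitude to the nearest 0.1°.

Convert each endpoint to a unit vector on the sphere (x = cos φ cos λ, y = cos φ sin λ, z = sin φ).
The central angle between the endpoints is δ = arccos(p₁·p₂) ≈ 1.813 rad (103.9°). The total great-circle distance is δ·R ≈ 1.813 × 3440 ≈ 6237 nmi, so the target fraction is f = 5000/6237 ≈ 0.802.
Interpolate at f ≈ 0.802 with slerp weights a = sin((1−f)δ)/sin δ ≈ 0.362, b = sin(fδ)/sin δ ≈ 1.023.
p = a·p₁ + b·p₂ ≈ (0.593, -0.497, 0.634); φ = arcsin(p_z) ≈ 39.35°, λ = atan2(p_y, p_x) ≈ -39.95°.

≈ lat 39.4°N, lon 39.9°W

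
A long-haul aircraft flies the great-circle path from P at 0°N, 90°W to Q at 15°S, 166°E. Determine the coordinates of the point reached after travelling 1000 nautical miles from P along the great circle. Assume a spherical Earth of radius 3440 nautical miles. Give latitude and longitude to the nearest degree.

Convert each endpoint to a unit vector on the sphere (x = cos φ cos λ, y = cos φ sin λ, z = sin φ).
The central angle between the endpoints is δ = arccos(p₁·p₂) ≈ 1.807 rad (103.5°). The total great-circle distance is δ·R ≈ 1.807 × 3440 ≈ 6215 nmi, so the target fraction is f = 1000/6215 ≈ 0.161.
Interpolate at f ≈ 0.161 with slerp weights a = sin((1−f)δ)/sin δ ≈ 1.027, b = sin(fδ)/sin δ ≈ 0.295.
p = a·p₁ + b·p₂ ≈ (-0.276, -0.958, -0.076); φ = arcsin(p_z) ≈ -4.38°, λ = atan2(p_y, p_x) ≈ -106.09°.

≈ 4°S, 106°W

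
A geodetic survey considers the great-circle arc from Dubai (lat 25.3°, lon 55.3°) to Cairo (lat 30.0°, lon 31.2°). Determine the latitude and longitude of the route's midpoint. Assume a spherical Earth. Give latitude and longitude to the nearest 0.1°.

Write both endpoints as unit vectors p₁, p₂ with components (cos φ cos λ, cos φ sin λ, sin φ).
The central angle between the endpoints is δ = arccos(p₁·p₂) ≈ 0.381 rad (21.8°).
Interpolate at f = 1/2 with slerp weights a = sin((1−f)δ)/sin δ ≈ 0.509, b = sin(fδ)/sin δ ≈ 0.509.
p = a·p₁ + b·p₂ ≈ (0.639, 0.607, 0.472); φ = arcsin(p_z) ≈ 28.18°, λ = atan2(p_y, p_x) ≈ 43.51°.

≈ lat 28.2°, lon 43.5°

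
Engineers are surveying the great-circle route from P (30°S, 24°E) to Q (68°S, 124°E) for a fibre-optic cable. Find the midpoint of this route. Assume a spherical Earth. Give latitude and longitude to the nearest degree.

≈ (58°S, 49°E)

The haversine formula gives a central angle δ ≈ 1.151 rad (66.0°) between the endpoints.
Interpolate at f = 1/2 with slerp weights a = sin((1−f)δ)/sin δ ≈ 0.596, b = sin(fδ)/sin δ ≈ 0.596.
p = a·p₁ + b·p₂ ≈ (0.347, 0.395, -0.851); φ = arcsin(p_z) ≈ -58.29°, λ = atan2(p_y, p_x) ≈ 48.73°.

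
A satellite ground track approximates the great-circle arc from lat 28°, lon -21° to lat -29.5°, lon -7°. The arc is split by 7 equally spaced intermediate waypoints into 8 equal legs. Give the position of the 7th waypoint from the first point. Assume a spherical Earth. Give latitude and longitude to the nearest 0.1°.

≈ lat -22.3°, lon -9.0°

The haversine formula gives a central angle δ ≈ 1.030 rad (59.0°) between the endpoints.
Interpolate at f = 7/8 with slerp weights a = sin((1−f)δ)/sin δ ≈ 0.150, b = sin(fδ)/sin δ ≈ 0.915.
p = a·p₁ + b·p₂ ≈ (0.914, -0.144, -0.380); φ = arcsin(p_z) ≈ -22.34°, λ = atan2(p_y, p_x) ≈ -8.98°.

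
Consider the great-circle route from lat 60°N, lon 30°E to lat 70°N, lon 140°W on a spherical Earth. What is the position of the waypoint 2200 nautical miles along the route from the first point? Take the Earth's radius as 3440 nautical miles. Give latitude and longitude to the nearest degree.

Convert each endpoint to a unit vector on the sphere (x = cos φ cos λ, y = cos φ sin λ, z = sin φ).
The central angle between the endpoints is δ = arccos(p₁·p₂) ≈ 0.869 rad (49.8°). The total great-circle distance is δ·R ≈ 0.869 × 3440 ≈ 2990 nmi, so the target fraction is f = 2200/2990 ≈ 0.736.
Interpolate at f ≈ 0.736 with slerp weights a = sin((1−f)δ)/sin δ ≈ 0.298, b = sin(fδ)/sin δ ≈ 0.781.
p = a·p₁ + b·p₂ ≈ (-0.076, -0.097, 0.992); φ = arcsin(p_z) ≈ 82.92°, λ = atan2(p_y, p_x) ≈ -127.87°.

≈ lat 83°N, lon 128°W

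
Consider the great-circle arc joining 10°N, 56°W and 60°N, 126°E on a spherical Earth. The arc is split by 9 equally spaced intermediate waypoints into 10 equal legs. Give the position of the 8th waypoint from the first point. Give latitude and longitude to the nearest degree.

≈ 82°N, 132°E

From cos δ = sin φ₁ sin φ₂ + cos φ₁ cos φ₂ cos Δλ, the central angle is δ ≈ 1.920 rad (110.0°).
Interpolate at f = 8/10 with slerp weights a = sin((1−f)δ)/sin δ ≈ 0.399, b = sin(fδ)/sin δ ≈ 1.063.
p = a·p₁ + b·p₂ ≈ (-0.093, 0.105, 0.990); φ = arcsin(p_z) ≈ 81.94°, λ = atan2(p_y, p_x) ≈ 131.61°.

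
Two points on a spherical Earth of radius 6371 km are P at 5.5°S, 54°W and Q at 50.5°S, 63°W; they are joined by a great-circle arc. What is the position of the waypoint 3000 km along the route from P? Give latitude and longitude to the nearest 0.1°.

Convert each endpoint to a unit vector on the sphere (x = cos φ cos λ, y = cos φ sin λ, z = sin φ).
The central angle between the endpoints is δ = arccos(p₁·p₂) ≈ 0.796 rad (45.6°). The total great-circle distance is δ·R ≈ 0.796 × 6371 ≈ 5074 km, so the target fraction is f = 3000/5074 ≈ 0.591.
Interpolate at f ≈ 0.591 with slerp weights a = sin((1−f)δ)/sin δ ≈ 0.447, b = sin(fδ)/sin δ ≈ 0.635.
p = a·p₁ + b·p₂ ≈ (0.445, -0.720, -0.533); φ = arcsin(p_z) ≈ -32.18°, λ = atan2(p_y, p_x) ≈ -58.28°.

≈ 32.2°S, 58.3°W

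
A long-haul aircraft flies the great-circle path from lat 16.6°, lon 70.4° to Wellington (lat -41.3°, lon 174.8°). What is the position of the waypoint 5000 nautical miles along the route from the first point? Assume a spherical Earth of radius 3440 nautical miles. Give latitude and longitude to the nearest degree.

Write both endpoints as unit vectors p₁, p₂ with components (cos φ cos λ, cos φ sin λ, sin φ).
The central angle between the endpoints is δ = arccos(p₁·p₂) ≈ 1.947 rad (111.6°). The total great-circle distance is δ·R ≈ 1.947 × 3440 ≈ 6698 nmi, so the target fraction is f = 5000/6698 ≈ 0.746.
Interpolate at f ≈ 0.746 with slerp weights a = sin((1−f)δ)/sin δ ≈ 0.510, b = sin(fδ)/sin δ ≈ 1.068.
p = a·p₁ + b·p₂ ≈ (-0.635, 0.533, -0.559); φ = arcsin(p_z) ≈ -34.00°, λ = atan2(p_y, p_x) ≈ 140.01°.

≈ lat -34°, lon 140°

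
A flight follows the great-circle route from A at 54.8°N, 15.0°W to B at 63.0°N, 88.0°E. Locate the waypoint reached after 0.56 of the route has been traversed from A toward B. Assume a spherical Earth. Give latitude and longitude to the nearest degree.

Convert each endpoint to a unit vector on the sphere (x = cos φ cos λ, y = cos φ sin λ, z = sin φ).
The central angle between the endpoints is δ = arccos(p₁·p₂) ≈ 0.838 rad (48.0°).
Interpolate at f = 0.56 with slerp weights a = sin((1−f)δ)/sin δ ≈ 0.485, b = sin(fδ)/sin δ ≈ 0.608.
p = a·p₁ + b·p₂ ≈ (0.280, 0.204, 0.938); φ = arcsin(p_z) ≈ 69.76°, λ = atan2(p_y, p_x) ≈ 36.07°.

≈ 70°N, 36°E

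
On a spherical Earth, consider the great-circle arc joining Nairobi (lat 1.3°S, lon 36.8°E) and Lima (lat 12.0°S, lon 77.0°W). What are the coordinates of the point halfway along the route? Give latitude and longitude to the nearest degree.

≈ lat 12°S, lon 19°W

Convert each endpoint to a unit vector on the sphere (x = cos φ cos λ, y = cos φ sin λ, z = sin φ).
The central angle between the endpoints is δ = arccos(p₁·p₂) ≈ 1.971 rad (112.9°).
Interpolate at f = 1/2 with slerp weights a = sin((1−f)δ)/sin δ ≈ 0.905, b = sin(fδ)/sin δ ≈ 0.905.
p = a·p₁ + b·p₂ ≈ (0.924, -0.321, -0.209); φ = arcsin(p_z) ≈ -12.05°, λ = atan2(p_y, p_x) ≈ -19.14°.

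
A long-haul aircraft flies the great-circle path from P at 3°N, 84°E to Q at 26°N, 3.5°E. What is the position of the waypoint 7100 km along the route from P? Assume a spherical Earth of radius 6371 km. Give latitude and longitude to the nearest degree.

Write both endpoints as unit vectors p₁, p₂ with components (cos φ cos λ, cos φ sin λ, sin φ).
The central angle between the endpoints is δ = arccos(p₁·p₂) ≈ 1.399 rad (80.1°). The total great-circle distance is δ·R ≈ 1.399 × 6371 ≈ 8912 km, so the target fraction is f = 7100/8912 ≈ 0.797.
Interpolate at f ≈ 0.797 with slerp weights a = sin((1−f)δ)/sin δ ≈ 0.285, b = sin(fδ)/sin δ ≈ 0.911.
p = a·p₁ + b·p₂ ≈ (0.847, 0.333, 0.414); φ = arcsin(p_z) ≈ 24.48°, λ = atan2(p_y, p_x) ≈ 21.45°.

≈ 24°N, 21°E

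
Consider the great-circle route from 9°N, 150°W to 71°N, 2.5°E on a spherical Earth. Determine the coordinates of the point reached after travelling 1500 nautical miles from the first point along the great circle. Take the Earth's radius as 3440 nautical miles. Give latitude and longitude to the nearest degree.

Write both endpoints as unit vectors p₁, p₂ with components (cos φ cos λ, cos φ sin λ, sin φ).
The central angle between the endpoints is δ = arccos(p₁·p₂) ≈ 1.709 rad (97.9°). The total great-circle distance is δ·R ≈ 1.709 × 3440 ≈ 5877 nmi, so the target fraction is f = 1500/5877 ≈ 0.255.
Interpolate at f ≈ 0.255 with slerp weights a = sin((1−f)δ)/sin δ ≈ 0.965, b = sin(fδ)/sin δ ≈ 0.426.
p = a·p₁ + b·p₂ ≈ (-0.687, -0.470, 0.554); φ = arcsin(p_z) ≈ 33.65°, λ = atan2(p_y, p_x) ≈ -145.58°.

≈ 34°N, 146°W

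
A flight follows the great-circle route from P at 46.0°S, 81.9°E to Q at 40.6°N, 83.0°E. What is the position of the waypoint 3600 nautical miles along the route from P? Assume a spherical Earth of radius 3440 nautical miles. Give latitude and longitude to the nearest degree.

≈ 14°N, 83°E

Convert each endpoint to a unit vector on the sphere (x = cos φ cos λ, y = cos φ sin λ, z = sin φ).
The central angle between the endpoints is δ = arccos(p₁·p₂) ≈ 1.512 rad (86.6°). The total great-circle distance is δ·R ≈ 1.512 × 3440 ≈ 5200 nmi, so the target fraction is f = 3600/5200 ≈ 0.692.
Interpolate at f ≈ 0.692 with slerp weights a = sin((1−f)δ)/sin δ ≈ 0.449, b = sin(fδ)/sin δ ≈ 0.867.
p = a·p₁ + b·p₂ ≈ (0.124, 0.962, 0.241); φ = arcsin(p_z) ≈ 13.96°, λ = atan2(p_y, p_x) ≈ 82.65°.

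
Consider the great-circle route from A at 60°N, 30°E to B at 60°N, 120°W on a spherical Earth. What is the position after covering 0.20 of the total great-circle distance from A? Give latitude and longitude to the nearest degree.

The haversine formula gives a central angle δ ≈ 1.008 rad (57.8°) between the endpoints.
Interpolate at f = 0.20 with slerp weights a = sin((1−f)δ)/sin δ ≈ 0.853, b = sin(fδ)/sin δ ≈ 0.237.
p = a·p₁ + b·p₂ ≈ (0.310, 0.111, 0.944); φ = arcsin(p_z) ≈ 70.76°, λ = atan2(p_y, p_x) ≈ 19.65°.

≈ 71°N, 20°E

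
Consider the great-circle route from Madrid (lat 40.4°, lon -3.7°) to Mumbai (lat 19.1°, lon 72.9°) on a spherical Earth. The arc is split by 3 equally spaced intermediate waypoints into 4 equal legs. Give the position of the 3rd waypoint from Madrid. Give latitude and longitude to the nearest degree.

≈ lat 29°, lon 58°

Write both endpoints as unit vectors p₁, p₂ with components (cos φ cos λ, cos φ sin λ, sin φ).
The central angle between the endpoints is δ = arccos(p₁·p₂) ≈ 1.182 rad (67.7°).
Interpolate at f = 3/4 with slerp weights a = sin((1−f)δ)/sin δ ≈ 0.315, b = sin(fδ)/sin δ ≈ 0.837.
p = a·p₁ + b·p₂ ≈ (0.472, 0.741, 0.478); φ = arcsin(p_z) ≈ 28.55°, λ = atan2(p_y, p_x) ≈ 57.51°.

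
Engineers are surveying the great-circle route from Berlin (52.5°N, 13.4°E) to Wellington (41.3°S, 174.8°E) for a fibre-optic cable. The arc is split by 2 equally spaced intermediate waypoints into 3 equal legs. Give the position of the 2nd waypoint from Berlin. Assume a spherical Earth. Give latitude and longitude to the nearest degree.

≈ 4°N, 142°E

Write both endpoints as unit vectors p₁, p₂ with components (cos φ cos λ, cos φ sin λ, sin φ).
The central angle between the endpoints is δ = arccos(p₁·p₂) ≈ 2.848 rad (163.2°).
Interpolate at f = 2/3 with slerp weights a = sin((1−f)δ)/sin δ ≈ 2.805, b = sin(fδ)/sin δ ≈ 3.266.
p = a·p₁ + b·p₂ ≈ (-0.783, 0.618, 0.069); φ = arcsin(p_z) ≈ 3.96°, λ = atan2(p_y, p_x) ≈ 141.72°.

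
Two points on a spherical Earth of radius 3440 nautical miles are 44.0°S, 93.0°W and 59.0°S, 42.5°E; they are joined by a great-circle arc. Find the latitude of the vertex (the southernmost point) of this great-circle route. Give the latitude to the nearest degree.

≈ 74°S

The great circle lies in the plane with unit normal n̂ = (p₁ × p₂)/|p₁ × p₂|.
Here n̂_z ≈ +0.275; the vertex latitude is φ_max = arccos|n̂_z| ≈ 74.0°.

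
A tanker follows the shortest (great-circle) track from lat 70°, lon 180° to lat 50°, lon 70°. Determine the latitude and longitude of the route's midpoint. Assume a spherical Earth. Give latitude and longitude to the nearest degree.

Convert each endpoint to a unit vector on the sphere (x = cos φ cos λ, y = cos φ sin λ, z = sin φ).
The central angle between the endpoints is δ = arccos(p₁·p₂) ≈ 0.870 rad (49.9°).
Interpolate at f = 1/2 with slerp weights a = sin((1−f)δ)/sin δ ≈ 0.551, b = sin(fδ)/sin δ ≈ 0.551.
p = a·p₁ + b·p₂ ≈ (-0.067, 0.333, 0.941); φ = arcsin(p_z) ≈ 70.14°, λ = atan2(p_y, p_x) ≈ 101.43°.

≈ lat 70°, lon 101°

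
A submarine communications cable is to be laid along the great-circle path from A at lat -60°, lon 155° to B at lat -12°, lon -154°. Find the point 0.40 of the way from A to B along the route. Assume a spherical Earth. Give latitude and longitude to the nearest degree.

≈ lat -43°, lon -175°

The haversine formula gives a central angle δ ≈ 1.061 rad (60.8°) between the endpoints.
Interpolate at f = 0.40 with slerp weights a = sin((1−f)δ)/sin δ ≈ 0.681, b = sin(fδ)/sin δ ≈ 0.472.
p = a·p₁ + b·p₂ ≈ (-0.723, -0.058, -0.688); φ = arcsin(p_z) ≈ -43.47°, λ = atan2(p_y, p_x) ≈ -175.39°.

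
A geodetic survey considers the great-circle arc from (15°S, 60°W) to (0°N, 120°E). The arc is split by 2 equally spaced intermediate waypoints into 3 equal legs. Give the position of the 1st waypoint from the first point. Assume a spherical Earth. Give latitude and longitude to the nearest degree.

≈ (70°S, 60°W)

From cos δ = sin φ₁ sin φ₂ + cos φ₁ cos φ₂ cos Δλ, the central angle is δ ≈ 2.880 rad (165.0°).
Interpolate at f = 1/3 with slerp weights a = sin((1−f)δ)/sin δ ≈ 3.631, b = sin(fδ)/sin δ ≈ 3.165.
p = a·p₁ + b·p₂ ≈ (0.171, -0.296, -0.940); φ = arcsin(p_z) ≈ -70.00°, λ = atan2(p_y, p_x) ≈ -60.00°.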